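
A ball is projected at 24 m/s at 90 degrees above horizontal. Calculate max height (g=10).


Given: v0 = 24 m/s, theta = 90 deg, g = 10 m/s^2
sin^2(90) = 1
Using H = v0^2 * sin^2(theta) / (2*g)
H = 24^2 * 1 / (2*10)
H = 576 * 1 / 20
H = 576 / 20
H = 144/5 m

144/5 m


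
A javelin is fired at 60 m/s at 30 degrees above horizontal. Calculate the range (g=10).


Given: v0 = 60 m/s, theta = 30 deg, g = 10 m/s^2
sin(2*30) = sin(60) = sqrt(3)/2
Using R = v0^2 * sin(2*theta) / g
R = 60^2 * (sqrt(3)/2) / 10
R = 3600 * sqrt(3) / 20
R = 180*sqrt(3) m

180*sqrt(3) m


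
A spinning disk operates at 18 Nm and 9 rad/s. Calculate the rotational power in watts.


Given: tau = 18 Nm, omega = 9 rad/s
Using P = tau * omega
P = 18 * 9
P = 162 W

162 W


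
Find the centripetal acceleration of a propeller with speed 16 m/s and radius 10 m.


Given: v = 16 m/s, r = 10 m
Using a_c = v^2 / r
a_c = 16^2 / 10
a_c = 256 / 10
a_c = 128/5 m/s^2

128/5 m/s^2


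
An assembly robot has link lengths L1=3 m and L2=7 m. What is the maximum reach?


Given: L1 = 3 m, L2 = 7 m
For a 2-link planar arm, max reach = L1 + L2 (fully extended)
Max reach = 3 + 7
Max reach = 10 m

10 m


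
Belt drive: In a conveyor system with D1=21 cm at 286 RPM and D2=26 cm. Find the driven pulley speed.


Given: D1 = 21 cm, w1 = 286 RPM, D2 = 26 cm
Using D1*w1 = D2*w2
w2 = D1*w1 / D2
w2 = 21*286 / 26
w2 = 6006 / 26
w2 = 231 RPM

231 RPM


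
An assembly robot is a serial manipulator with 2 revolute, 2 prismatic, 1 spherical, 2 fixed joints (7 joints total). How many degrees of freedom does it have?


Given: serial robot with 2 revolute, 2 prismatic, 1 spherical, 2 fixed joints
DOF contribution per joint type: revolute=1, prismatic=1, spherical=3, fixed=0
DOF = 2*1 + 2*1 + 1*3 + 2*0
DOF = 7

7


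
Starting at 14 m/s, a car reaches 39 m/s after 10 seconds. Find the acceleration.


Given: initial velocity v0 = 14 m/s, final velocity v = 39 m/s, time t = 10 s
Using a = (v - v0) / t
a = (39 - 14) / 10
a = 25 / 10
a = 5/2 m/s^2

5/2 m/s^2


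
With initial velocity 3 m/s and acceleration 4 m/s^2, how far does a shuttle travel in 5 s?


Given: v0 = 3 m/s, a = 4 m/s^2, t = 5 s
Using s = v0*t + (1/2)*a*t^2
s = 3*5 + (1/2)*4*5^2
s = 15 + (1/2)*100
s = 15 + 50
s = 65

65 m


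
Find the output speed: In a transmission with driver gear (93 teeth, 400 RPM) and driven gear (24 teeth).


Given: N1 = 93 teeth, w1 = 400 RPM, N2 = 24 teeth
Using N1*w1 = N2*w2
w2 = N1*w1 / N2
w2 = 93*400 / 24
w2 = 37200 / 24
w2 = 1550 RPM

1550 RPM


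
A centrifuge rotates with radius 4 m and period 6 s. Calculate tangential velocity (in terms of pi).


Given: radius r = 4 m, period T = 6 s
Using v = 2*pi*r / T
v = 2*pi*4 / 6
v = 8*pi / 6
v = 4/3*pi m/s

4/3*pi m/s


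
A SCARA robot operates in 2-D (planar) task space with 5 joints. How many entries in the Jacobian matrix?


Given: task space dimension = 2, joints = 5
Jacobian is a 2 x 5 matrix
Total entries = rows * columns
Total = 2 * 5
Total = 10

10


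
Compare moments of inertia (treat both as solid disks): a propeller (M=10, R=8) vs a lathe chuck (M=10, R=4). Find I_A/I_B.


Given: M1=10 kg, R1=8 m, M2=10 kg, R2=4 m
For a disk: I = (1/2)*M*R^2, so I_A/I_B = (M1*R1^2)/(M2*R2^2)
M1*R1^2 = 10*64 = 640
M2*R2^2 = 10*16 = 160
I_A/I_B = 640/160 = 4

4


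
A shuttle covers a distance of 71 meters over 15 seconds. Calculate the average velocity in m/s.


Given: distance d = 71 m, time t = 15 s
Using v = d / t
v = 71 / 15
v = 71/15 m/s

71/15 m/s


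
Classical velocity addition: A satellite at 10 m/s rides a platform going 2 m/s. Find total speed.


Given: object velocity = 10 m/s, platform velocity = 2 m/s (same direction)
Using classical velocity addition: v_total = v_object + v_platform
v_total = 10 + 2
v_total = 12 m/s

12 m/s


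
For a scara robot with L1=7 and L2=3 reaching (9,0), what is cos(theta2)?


Given: L1 = 7, L2 = 3, target (x, y) = (9, 0)
Using cos(theta2) = (x^2 + y^2 - L1^2 - L2^2) / (2*L1*L2)
x^2 + y^2 = 9^2 + 0 = 81
L1^2 + L2^2 = 49 + 9 = 58
Numerator = 81 - 58 = 23
Denominator = 2*7*3 = 42
cos(theta2) = 23/42 = 23/42

23/42


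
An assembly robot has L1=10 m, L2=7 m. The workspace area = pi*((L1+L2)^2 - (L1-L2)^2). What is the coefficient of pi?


Given: L1 = 10, L2 = 7
(L1+L2)^2 = (17)^2 = 289
(L1-L2)^2 = (3)^2 = 9
Difference = 289 - 9 = 280
This equals 4*L1*L2 = 4*10*7 = 280
Workspace area = 280*pi

280


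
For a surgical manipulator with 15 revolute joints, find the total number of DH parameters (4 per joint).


Given: 15 joints, 4 DH parameters per joint (d, theta, a, alpha)
Total DH parameters = number_of_joints * 4
Total = 15 * 4
Total = 60

60


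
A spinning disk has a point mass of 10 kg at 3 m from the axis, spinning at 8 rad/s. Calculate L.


Given: m = 10 kg, r = 3 m, omega = 8 rad/s
For a point mass: I = m*r^2
I = 10*3^2 = 10*9 = 90
L = I*omega = 90*8
L = 720 kg*m^2/s

720 kg*m^2/s


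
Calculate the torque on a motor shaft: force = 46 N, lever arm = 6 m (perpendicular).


Given: F = 46 N, r = 6 m, angle = 90 deg (perpendicular)
Using tau = F * r * sin(90)
sin(90) = 1
tau = 46 * 6 * 1
tau = 276 Nm

276 Nm


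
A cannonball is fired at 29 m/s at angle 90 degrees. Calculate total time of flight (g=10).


Given: v0 = 29 m/s, theta = 90 deg, g = 10 m/s^2
sin(90) = 1
Using T = 2*v0*sin(theta) / g
T = 2*29*1 / 10
T = 58 / 10
T = 29/5 s

29/5 s


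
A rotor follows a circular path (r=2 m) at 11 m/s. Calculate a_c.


Given: v = 11 m/s, r = 2 m
Using a_c = v^2 / r
a_c = 11^2 / 2
a_c = 121 / 2
a_c = 121/2 m/s^2

121/2 m/s^2


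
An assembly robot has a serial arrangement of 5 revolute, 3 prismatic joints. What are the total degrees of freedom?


Given: serial robot with 5 revolute, 3 prismatic joints
DOF contribution per joint type: revolute=1, prismatic=1, spherical=3, fixed=0
DOF = 5*1 + 3*1
DOF = 8

8


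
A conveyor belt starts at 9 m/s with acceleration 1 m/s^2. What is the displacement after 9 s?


Given: v0 = 9 m/s, a = 1 m/s^2, t = 9 s
Using s = v0*t + (1/2)*a*t^2
s = 9*9 + (1/2)*1*9^2
s = 81 + (1/2)*81
s = 81 + 81/2
s = 243/2

243/2 m


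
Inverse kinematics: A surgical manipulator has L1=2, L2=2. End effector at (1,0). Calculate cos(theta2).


Given: L1 = 2, L2 = 2, target (x, y) = (1, 0)
Using cos(theta2) = (x^2 + y^2 - L1^2 - L2^2) / (2*L1*L2)
x^2 + y^2 = 1^2 + 0 = 1
L1^2 + L2^2 = 4 + 4 = 8
Numerator = 1 - 8 = -7
Denominator = 2*2*2 = 8
cos(theta2) = -7/8 = -7/8

-7/8


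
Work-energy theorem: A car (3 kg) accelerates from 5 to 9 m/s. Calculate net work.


Given: m = 3 kg, v0 = 5 m/s, v = 9 m/s
Using W = (1/2)*m*(v^2 - v0^2)
v^2 = 9^2 = 81
v0^2 = 5^2 = 25
v^2 - v0^2 = 81 - 25 = 56
W = (1/2)*3*56 = 84 J

84 J


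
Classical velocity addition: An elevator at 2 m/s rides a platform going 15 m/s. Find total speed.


Given: object velocity = 2 m/s, platform velocity = 15 m/s (same direction)
Using classical velocity addition: v_total = v_object + v_platform
v_total = 2 + 15
v_total = 17 m/s

17 m/s


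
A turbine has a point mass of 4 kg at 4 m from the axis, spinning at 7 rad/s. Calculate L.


Given: m = 4 kg, r = 4 m, omega = 7 rad/s
For a point mass: I = m*r^2
I = 4*4^2 = 4*16 = 64
L = I*omega = 64*7
L = 448 kg*m^2/s

448 kg*m^2/s


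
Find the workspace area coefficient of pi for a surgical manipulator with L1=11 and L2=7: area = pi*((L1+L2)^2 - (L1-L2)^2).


Given: L1 = 11, L2 = 7
(L1+L2)^2 = (18)^2 = 324
(L1-L2)^2 = (4)^2 = 16
Difference = 324 - 16 = 308
This equals 4*L1*L2 = 4*11*7 = 308
Workspace area = 308*pi

308


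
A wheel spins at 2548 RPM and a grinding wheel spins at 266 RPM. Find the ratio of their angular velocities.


Given: RPM_A = 2548, RPM_B = 266
omega = 2*pi*RPM/60, so omega_A/omega_B = RPM_A / RPM_B
omega_A/omega_B = 2548 / 266
omega_A/omega_B = 182/19

182/19


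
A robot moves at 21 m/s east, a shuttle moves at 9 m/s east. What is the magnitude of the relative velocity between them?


Given: v_A = 21 m/s east, v_B = 9 m/s east
Both move in the same direction; relative speed = |v_A - v_B|
|21 - 9| = |12|
= 12 m/s

12 m/s


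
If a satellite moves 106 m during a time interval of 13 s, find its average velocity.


Given: distance d = 106 m, time t = 13 s
Using v = d / t
v = 106 / 13
v = 106/13 m/s

106/13 m/s


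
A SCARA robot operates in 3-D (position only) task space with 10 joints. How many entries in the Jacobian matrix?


Given: task space dimension = 3, joints = 10
Jacobian is a 3 x 10 matrix
Total entries = rows * columns
Total = 3 * 10
Total = 30

30


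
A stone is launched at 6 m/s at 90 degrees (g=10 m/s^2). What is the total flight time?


Given: v0 = 6 m/s, theta = 90 deg, g = 10 m/s^2
sin(90) = 1
Using T = 2*v0*sin(theta) / g
T = 2*6*1 / 10
T = 12 / 10
T = 6/5 s

6/5 s


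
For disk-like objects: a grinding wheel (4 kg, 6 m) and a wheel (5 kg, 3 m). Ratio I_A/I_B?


Given: M1=4 kg, R1=6 m, M2=5 kg, R2=3 m
For a disk: I = (1/2)*M*R^2, so I_A/I_B = (M1*R1^2)/(M2*R2^2)
M1*R1^2 = 4*36 = 144
M2*R2^2 = 5*9 = 45
I_A/I_B = 144/45 = 16/5

16/5


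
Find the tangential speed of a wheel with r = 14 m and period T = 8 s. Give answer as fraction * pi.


Given: radius r = 14 m, period T = 8 s
Using v = 2*pi*r / T
v = 2*pi*14 / 8
v = 28*pi / 8
v = 7/2*pi m/s

7/2*pi m/s


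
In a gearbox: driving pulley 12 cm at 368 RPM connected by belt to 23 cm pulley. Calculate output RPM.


Given: D1 = 12 cm, w1 = 368 RPM, D2 = 23 cm
Using D1*w1 = D2*w2
w2 = D1*w1 / D2
w2 = 12*368 / 23
w2 = 4416 / 23
w2 = 192 RPM

192 RPM


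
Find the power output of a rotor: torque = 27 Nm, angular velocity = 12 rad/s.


Given: tau = 27 Nm, omega = 12 rad/s
Using P = tau * omega
P = 27 * 12
P = 324 W

324 W


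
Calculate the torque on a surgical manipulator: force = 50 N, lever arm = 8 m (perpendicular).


Given: F = 50 N, r = 8 m, angle = 90 deg (perpendicular)
Using tau = F * r * sin(90)
sin(90) = 1
tau = 50 * 8 * 1
tau = 400 Nm

400 Nm


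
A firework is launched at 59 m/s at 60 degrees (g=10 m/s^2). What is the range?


Given: v0 = 59 m/s, theta = 60 deg, g = 10 m/s^2
sin(2*60) = sin(120) = sqrt(3)/2
Using R = v0^2 * sin(2*theta) / g
R = 59^2 * (sqrt(3)/2) / 10
R = 3481 * sqrt(3) / 20
R = 3481/20*sqrt(3) m

3481/20*sqrt(3) m


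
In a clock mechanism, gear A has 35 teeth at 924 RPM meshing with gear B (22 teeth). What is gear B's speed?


Given: N1 = 35 teeth, w1 = 924 RPM, N2 = 22 teeth
Using N1*w1 = N2*w2
w2 = N1*w1 / N2
w2 = 35*924 / 22
w2 = 32340 / 22
w2 = 1470 RPM

1470 RPM


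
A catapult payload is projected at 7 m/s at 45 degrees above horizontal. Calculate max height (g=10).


Given: v0 = 7 m/s, theta = 45 deg, g = 10 m/s^2
sin^2(45) = 1/2
Using H = v0^2 * sin^2(theta) / (2*g)
H = 7^2 * 1/2 / (2*10)
H = 49 * 1/2 / 20
H = 49/2 / 20
H = 49/40 m

49/40 m


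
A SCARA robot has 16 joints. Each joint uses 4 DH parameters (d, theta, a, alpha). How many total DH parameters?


Given: 16 joints, 4 DH parameters per joint (d, theta, a, alpha)
Total DH parameters = number_of_joints * 4
Total = 16 * 4
Total = 64

64


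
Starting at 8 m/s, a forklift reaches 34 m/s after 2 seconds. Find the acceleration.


Given: initial velocity v0 = 8 m/s, final velocity v = 34 m/s, time t = 2 s
Using a = (v - v0) / t
a = (34 - 8) / 2
a = 26 / 2
a = 13 m/s^2

13 m/s^2


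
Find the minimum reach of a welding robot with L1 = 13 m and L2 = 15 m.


Given: L1 = 13 m, L2 = 15 m
For a 2-link planar arm, min reach = |L1 - L2| (second link folded back)
Min reach = |13 - 15|
Min reach = 2 m

2 m


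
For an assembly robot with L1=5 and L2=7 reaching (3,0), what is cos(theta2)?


Given: L1 = 5, L2 = 7, target (x, y) = (3, 0)
Using cos(theta2) = (x^2 + y^2 - L1^2 - L2^2) / (2*L1*L2)
x^2 + y^2 = 3^2 + 0 = 9
L1^2 + L2^2 = 25 + 49 = 74
Numerator = 9 - 74 = -65
Denominator = 2*5*7 = 70
cos(theta2) = -65/70 = -13/14

-13/14


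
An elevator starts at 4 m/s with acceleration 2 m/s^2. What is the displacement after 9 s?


Given: v0 = 4 m/s, a = 2 m/s^2, t = 9 s
Using s = v0*t + (1/2)*a*t^2
s = 4*9 + (1/2)*2*9^2
s = 36 + (1/2)*162
s = 36 + 81
s = 117

117 m


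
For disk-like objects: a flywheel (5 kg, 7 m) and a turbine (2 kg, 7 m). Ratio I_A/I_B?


Given: M1=5 kg, R1=7 m, M2=2 kg, R2=7 m
For a disk: I = (1/2)*M*R^2, so I_A/I_B = (M1*R1^2)/(M2*R2^2)
M1*R1^2 = 5*49 = 245
M2*R2^2 = 2*49 = 98
I_A/I_B = 245/98 = 5/2

5/2


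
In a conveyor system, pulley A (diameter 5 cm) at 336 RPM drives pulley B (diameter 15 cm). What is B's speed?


Given: D1 = 5 cm, w1 = 336 RPM, D2 = 15 cm
Using D1*w1 = D2*w2
w2 = D1*w1 / D2
w2 = 5*336 / 15
w2 = 1680 / 15
w2 = 112 RPM

112 RPM


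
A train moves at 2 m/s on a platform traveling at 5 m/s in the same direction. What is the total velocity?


Given: object velocity = 2 m/s, platform velocity = 5 m/s (same direction)
Using classical velocity addition: v_total = v_object + v_platform
v_total = 2 + 5
v_total = 7 m/s

7 m/s


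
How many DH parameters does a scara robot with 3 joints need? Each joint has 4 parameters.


Given: 3 joints, 4 DH parameters per joint (d, theta, a, alpha)
Total DH parameters = number_of_joints * 4
Total = 3 * 4
Total = 12

12


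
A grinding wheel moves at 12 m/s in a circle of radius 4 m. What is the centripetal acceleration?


Given: v = 12 m/s, r = 4 m
Using a_c = v^2 / r
a_c = 12^2 / 4
a_c = 144 / 4
a_c = 36 m/s^2

36 m/s^2


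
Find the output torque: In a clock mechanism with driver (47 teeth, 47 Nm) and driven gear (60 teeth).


Given: N1 = 47, N2 = 60, T1 = 47 Nm
Using T2/T1 = N2/N1
T2 = T1 * N2 / N1
T2 = 47 * 60 / 47
T2 = 2820 / 47
T2 = 60 Nm

60 Nm


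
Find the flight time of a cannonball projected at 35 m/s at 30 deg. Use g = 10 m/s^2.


Given: v0 = 35 m/s, theta = 30 deg, g = 10 m/s^2
sin(30) = 1/2
Using T = 2*v0*sin(theta) / g
T = 2*35*1/2 / 10
T = 35 / 10
T = 7/2 s

7/2 s


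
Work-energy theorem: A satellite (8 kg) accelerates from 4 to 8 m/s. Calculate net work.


Given: m = 8 kg, v0 = 4 m/s, v = 8 m/s
Using W = (1/2)*m*(v^2 - v0^2)
v^2 = 8^2 = 64
v0^2 = 4^2 = 16
v^2 - v0^2 = 64 - 16 = 48
W = (1/2)*8*48 = 192 J

192 J


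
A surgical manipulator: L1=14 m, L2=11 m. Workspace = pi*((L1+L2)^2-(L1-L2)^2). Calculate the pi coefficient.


Given: L1 = 14, L2 = 11
(L1+L2)^2 = (25)^2 = 625
(L1-L2)^2 = (3)^2 = 9
Difference = 625 - 9 = 616
This equals 4*L1*L2 = 4*14*11 = 616
Workspace area = 616*pi

616


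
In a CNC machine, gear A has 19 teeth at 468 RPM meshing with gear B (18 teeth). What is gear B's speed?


Given: N1 = 19 teeth, w1 = 468 RPM, N2 = 18 teeth
Using N1*w1 = N2*w2
w2 = N1*w1 / N2
w2 = 19*468 / 18
w2 = 8892 / 18
w2 = 494 RPM

494 RPM


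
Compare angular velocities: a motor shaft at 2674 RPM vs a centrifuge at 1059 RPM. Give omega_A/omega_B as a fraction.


Given: RPM_A = 2674, RPM_B = 1059
omega = 2*pi*RPM/60, so omega_A/omega_B = RPM_A / RPM_B
omega_A/omega_B = 2674 / 1059
omega_A/omega_B = 2674/1059

2674/1059


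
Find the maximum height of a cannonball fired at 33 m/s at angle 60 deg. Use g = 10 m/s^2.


Given: v0 = 33 m/s, theta = 60 deg, g = 10 m/s^2
sin^2(60) = 3/4
Using H = v0^2 * sin^2(theta) / (2*g)
H = 33^2 * 3/4 / (2*10)
H = 1089 * 3/4 / 20
H = 3267/4 / 20
H = 3267/80 m

3267/80 m


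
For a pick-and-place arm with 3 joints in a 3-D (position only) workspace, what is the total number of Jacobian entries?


Given: task space dimension = 3, joints = 3
Jacobian is a 3 x 3 matrix
Total entries = rows * columns
Total = 3 * 3
Total = 9

9


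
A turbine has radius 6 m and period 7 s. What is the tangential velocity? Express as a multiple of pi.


Given: radius r = 6 m, period T = 7 s
Using v = 2*pi*r / T
v = 2*pi*6 / 7
v = 12*pi / 7
v = 12/7*pi m/s

12/7*pi m/s


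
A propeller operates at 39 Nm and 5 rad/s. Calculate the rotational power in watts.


Given: tau = 39 Nm, omega = 5 rad/s
Using P = tau * omega
P = 39 * 5
P = 195 W

195 W


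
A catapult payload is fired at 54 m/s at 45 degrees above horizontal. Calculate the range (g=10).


Given: v0 = 54 m/s, theta = 45 deg, g = 10 m/s^2
sin(2*45) = sin(90) = 1
Using R = v0^2 * sin(2*theta) / g
R = 54^2 * 1 / 10
R = 2916 / 10
R = 1458/5 m

1458/5 m


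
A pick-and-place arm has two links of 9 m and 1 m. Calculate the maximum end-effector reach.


Given: L1 = 9 m, L2 = 1 m
For a 2-link planar arm, max reach = L1 + L2 (fully extended)
Max reach = 9 + 1
Max reach = 10 m

10 m


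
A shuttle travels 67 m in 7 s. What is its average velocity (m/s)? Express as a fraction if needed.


Given: distance d = 67 m, time t = 7 s
Using v = d / t
v = 67 / 7
v = 67/7 m/s

67/7 m/s


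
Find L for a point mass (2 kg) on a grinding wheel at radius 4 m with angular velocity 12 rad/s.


Given: m = 2 kg, r = 4 m, omega = 12 rad/s
For a point mass: I = m*r^2
I = 2*4^2 = 2*16 = 32
L = I*omega = 32*12
L = 384 kg*m^2/s

384 kg*m^2/s


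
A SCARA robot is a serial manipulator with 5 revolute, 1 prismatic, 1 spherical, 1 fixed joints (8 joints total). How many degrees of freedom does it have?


Given: serial robot with 5 revolute, 1 prismatic, 1 spherical, 1 fixed joints
DOF contribution per joint type: revolute=1, prismatic=1, spherical=3, fixed=0
DOF = 5*1 + 1*1 + 1*3 + 1*0
DOF = 9

9


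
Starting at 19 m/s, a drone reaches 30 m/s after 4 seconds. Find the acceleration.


Given: initial velocity v0 = 19 m/s, final velocity v = 30 m/s, time t = 4 s
Using a = (v - v0) / t
a = (30 - 19) / 4
a = 11 / 4
a = 11/4 m/s^2

11/4 m/s^2


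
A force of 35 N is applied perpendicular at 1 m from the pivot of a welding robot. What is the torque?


Given: F = 35 N, r = 1 m, angle = 90 deg (perpendicular)
Using tau = F * r * sin(90)
sin(90) = 1
tau = 35 * 1 * 1
tau = 35 Nm

35 Nm


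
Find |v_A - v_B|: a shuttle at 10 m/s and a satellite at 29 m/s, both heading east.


Given: v_A = 10 m/s east, v_B = 29 m/s east
Both move in the same direction; relative speed = |v_A - v_B|
|10 - 29| = |-19|
= 19 m/s

19 m/s


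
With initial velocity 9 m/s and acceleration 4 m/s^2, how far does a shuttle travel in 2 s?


Given: v0 = 9 m/s, a = 4 m/s^2, t = 2 s
Using s = v0*t + (1/2)*a*t^2
s = 9*2 + (1/2)*4*2^2
s = 18 + (1/2)*16
s = 18 + 8
s = 26

26 m


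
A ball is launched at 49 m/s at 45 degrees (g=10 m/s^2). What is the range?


Given: v0 = 49 m/s, theta = 45 deg, g = 10 m/s^2
sin(2*45) = sin(90) = 1
Using R = v0^2 * sin(2*theta) / g
R = 49^2 * 1 / 10
R = 2401 / 10
R = 2401/10 m

2401/10 m


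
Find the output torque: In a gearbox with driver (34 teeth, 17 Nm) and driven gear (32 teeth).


Given: N1 = 34, N2 = 32, T1 = 17 Nm
Using T2/T1 = N2/N1
T2 = T1 * N2 / N1
T2 = 17 * 32 / 34
T2 = 544 / 34
T2 = 16 Nm

16 Nm


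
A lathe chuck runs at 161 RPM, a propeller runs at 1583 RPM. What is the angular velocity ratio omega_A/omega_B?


Given: RPM_A = 161, RPM_B = 1583
omega = 2*pi*RPM/60, so omega_A/omega_B = RPM_A / RPM_B
omega_A/omega_B = 161 / 1583
omega_A/omega_B = 161/1583

161/1583


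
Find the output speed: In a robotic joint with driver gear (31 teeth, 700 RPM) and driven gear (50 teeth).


Given: N1 = 31 teeth, w1 = 700 RPM, N2 = 50 teeth
Using N1*w1 = N2*w2
w2 = N1*w1 / N2
w2 = 31*700 / 50
w2 = 21700 / 50
w2 = 434 RPM

434 RPM


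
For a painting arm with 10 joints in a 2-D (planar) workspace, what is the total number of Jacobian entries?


Given: task space dimension = 2, joints = 10
Jacobian is a 2 x 10 matrix
Total entries = rows * columns
Total = 2 * 10
Total = 20

20


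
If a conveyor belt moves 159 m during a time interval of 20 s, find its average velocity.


Given: distance d = 159 m, time t = 20 s
Using v = d / t
v = 159 / 20
v = 159/20 m/s

159/20 m/s


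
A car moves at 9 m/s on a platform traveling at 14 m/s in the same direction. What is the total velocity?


Given: object velocity = 9 m/s, platform velocity = 14 m/s (same direction)
Using classical velocity addition: v_total = v_object + v_platform
v_total = 9 + 14
v_total = 23 m/s

23 m/s


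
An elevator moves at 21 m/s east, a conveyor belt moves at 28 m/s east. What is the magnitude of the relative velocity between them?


Given: v_A = 21 m/s east, v_B = 28 m/s east
Both move in the same direction; relative speed = |v_A - v_B|
|21 - 28| = |-7|
= 7 m/s

7 m/s


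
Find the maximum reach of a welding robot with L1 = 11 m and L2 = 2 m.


Given: L1 = 11 m, L2 = 2 m
For a 2-link planar arm, max reach = L1 + L2 (fully extended)
Max reach = 11 + 2
Max reach = 13 m

13 m


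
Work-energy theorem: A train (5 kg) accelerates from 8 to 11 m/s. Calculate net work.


Given: m = 5 kg, v0 = 8 m/s, v = 11 m/s
Using W = (1/2)*m*(v^2 - v0^2)
v^2 = 11^2 = 121
v0^2 = 8^2 = 64
v^2 - v0^2 = 121 - 64 = 57
W = (1/2)*5*57 = 285/2 J

285/2 J


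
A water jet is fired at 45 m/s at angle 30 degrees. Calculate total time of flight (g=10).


Given: v0 = 45 m/s, theta = 30 deg, g = 10 m/s^2
sin(30) = 1/2
Using T = 2*v0*sin(theta) / g
T = 2*45*1/2 / 10
T = 45 / 10
T = 9/2 s

9/2 s


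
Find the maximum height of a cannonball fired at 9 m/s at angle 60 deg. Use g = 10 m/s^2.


Given: v0 = 9 m/s, theta = 60 deg, g = 10 m/s^2
sin^2(60) = 3/4
Using H = v0^2 * sin^2(theta) / (2*g)
H = 9^2 * 3/4 / (2*10)
H = 81 * 3/4 / 20
H = 243/4 / 20
H = 243/80 m

243/80 m


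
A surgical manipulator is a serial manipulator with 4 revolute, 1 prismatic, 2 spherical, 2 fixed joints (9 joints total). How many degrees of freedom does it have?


Given: serial robot with 4 revolute, 1 prismatic, 2 spherical, 2 fixed joints
DOF contribution per joint type: revolute=1, prismatic=1, spherical=3, fixed=0
DOF = 4*1 + 1*1 + 2*3 + 2*0
DOF = 11

11


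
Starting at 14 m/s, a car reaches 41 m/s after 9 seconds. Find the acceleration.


Given: initial velocity v0 = 14 m/s, final velocity v = 41 m/s, time t = 9 s
Using a = (v - v0) / t
a = (41 - 14) / 9
a = 27 / 9
a = 3 m/s^2

3 m/s^2


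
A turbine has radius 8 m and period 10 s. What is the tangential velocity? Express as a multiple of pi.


Given: radius r = 8 m, period T = 10 s
Using v = 2*pi*r / T
v = 2*pi*8 / 10
v = 16*pi / 10
v = 8/5*pi m/s

8/5*pi m/s


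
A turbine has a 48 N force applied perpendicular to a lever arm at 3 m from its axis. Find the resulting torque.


Given: F = 48 N, r = 3 m, angle = 90 deg (perpendicular)
Using tau = F * r * sin(90)
sin(90) = 1
tau = 48 * 3 * 1
tau = 144 Nm

144 Nm


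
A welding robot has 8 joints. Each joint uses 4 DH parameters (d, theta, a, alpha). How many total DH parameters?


Given: 8 joints, 4 DH parameters per joint (d, theta, a, alpha)
Total DH parameters = number_of_joints * 4
Total = 8 * 4
Total = 32

32


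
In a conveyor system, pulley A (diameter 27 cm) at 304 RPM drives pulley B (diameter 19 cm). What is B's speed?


Given: D1 = 27 cm, w1 = 304 RPM, D2 = 19 cm
Using D1*w1 = D2*w2
w2 = D1*w1 / D2
w2 = 27*304 / 19
w2 = 8208 / 19
w2 = 432 RPM

432 RPM


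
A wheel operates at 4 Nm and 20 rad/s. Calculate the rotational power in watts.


Given: tau = 4 Nm, omega = 20 rad/s
Using P = tau * omega
P = 4 * 20
P = 80 W

80 W


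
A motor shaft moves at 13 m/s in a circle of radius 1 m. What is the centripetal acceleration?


Given: v = 13 m/s, r = 1 m
Using a_c = v^2 / r
a_c = 13^2 / 1
a_c = 169 / 1
a_c = 169 m/s^2

169 m/s^2


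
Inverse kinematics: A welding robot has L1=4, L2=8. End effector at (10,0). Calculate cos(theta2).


Given: L1 = 4, L2 = 8, target (x, y) = (10, 0)
Using cos(theta2) = (x^2 + y^2 - L1^2 - L2^2) / (2*L1*L2)
x^2 + y^2 = 10^2 + 0 = 100
L1^2 + L2^2 = 16 + 64 = 80
Numerator = 100 - 80 = 20
Denominator = 2*4*8 = 64
cos(theta2) = 20/64 = 5/16

5/16


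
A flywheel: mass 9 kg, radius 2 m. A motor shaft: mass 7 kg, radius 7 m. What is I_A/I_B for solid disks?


Given: M1=9 kg, R1=2 m, M2=7 kg, R2=7 m
For a disk: I = (1/2)*M*R^2, so I_A/I_B = (M1*R1^2)/(M2*R2^2)
M1*R1^2 = 9*4 = 36
M2*R2^2 = 7*49 = 343
I_A/I_B = 36/343 = 36/343

36/343


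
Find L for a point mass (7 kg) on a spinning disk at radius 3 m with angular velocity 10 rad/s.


Given: m = 7 kg, r = 3 m, omega = 10 rad/s
For a point mass: I = m*r^2
I = 7*3^2 = 7*9 = 63
L = I*omega = 63*10
L = 630 kg*m^2/s

630 kg*m^2/s


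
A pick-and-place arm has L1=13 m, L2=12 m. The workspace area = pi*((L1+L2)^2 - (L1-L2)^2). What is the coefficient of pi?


Given: L1 = 13, L2 = 12
(L1+L2)^2 = (25)^2 = 625
(L1-L2)^2 = (1)^2 = 1
Difference = 625 - 1 = 624
This equals 4*L1*L2 = 4*13*12 = 624
Workspace area = 624*pi

624


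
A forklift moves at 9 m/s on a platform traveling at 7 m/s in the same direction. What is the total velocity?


Given: object velocity = 9 m/s, platform velocity = 7 m/s (same direction)
Using classical velocity addition: v_total = v_object + v_platform
v_total = 9 + 7
v_total = 16 m/s

16 m/s


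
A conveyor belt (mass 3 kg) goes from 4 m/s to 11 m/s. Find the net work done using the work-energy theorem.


Given: m = 3 kg, v0 = 4 m/s, v = 11 m/s
Using W = (1/2)*m*(v^2 - v0^2)
v^2 = 11^2 = 121
v0^2 = 4^2 = 16
v^2 - v0^2 = 121 - 16 = 105
W = (1/2)*3*105 = 315/2 J

315/2 J


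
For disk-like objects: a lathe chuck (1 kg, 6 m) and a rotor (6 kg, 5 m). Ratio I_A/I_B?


Given: M1=1 kg, R1=6 m, M2=6 kg, R2=5 m
For a disk: I = (1/2)*M*R^2, so I_A/I_B = (M1*R1^2)/(M2*R2^2)
M1*R1^2 = 1*36 = 36
M2*R2^2 = 6*25 = 150
I_A/I_B = 36/150 = 6/25

6/25


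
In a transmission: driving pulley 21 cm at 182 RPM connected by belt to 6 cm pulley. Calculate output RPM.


Given: D1 = 21 cm, w1 = 182 RPM, D2 = 6 cm
Using D1*w1 = D2*w2
w2 = D1*w1 / D2
w2 = 21*182 / 6
w2 = 3822 / 6
w2 = 637 RPM

637 RPM


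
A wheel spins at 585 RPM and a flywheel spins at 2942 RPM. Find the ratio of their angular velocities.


Given: RPM_A = 585, RPM_B = 2942
omega = 2*pi*RPM/60, so omega_A/omega_B = RPM_A / RPM_B
omega_A/omega_B = 585 / 2942
omega_A/omega_B = 585/2942

585/2942


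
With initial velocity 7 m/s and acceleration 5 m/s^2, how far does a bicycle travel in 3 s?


Given: v0 = 7 m/s, a = 5 m/s^2, t = 3 s
Using s = v0*t + (1/2)*a*t^2
s = 7*3 + (1/2)*5*3^2
s = 21 + (1/2)*45
s = 21 + 45/2
s = 87/2

87/2 m


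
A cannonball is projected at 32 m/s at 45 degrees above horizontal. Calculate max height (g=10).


Given: v0 = 32 m/s, theta = 45 deg, g = 10 m/s^2
sin^2(45) = 1/2
Using H = v0^2 * sin^2(theta) / (2*g)
H = 32^2 * 1/2 / (2*10)
H = 1024 * 1/2 / 20
H = 512 / 20
H = 128/5 m

128/5 m


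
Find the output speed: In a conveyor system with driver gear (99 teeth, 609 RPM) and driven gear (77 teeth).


Given: N1 = 99 teeth, w1 = 609 RPM, N2 = 77 teeth
Using N1*w1 = N2*w2
w2 = N1*w1 / N2
w2 = 99*609 / 77
w2 = 60291 / 77
w2 = 783 RPM

783 RPM


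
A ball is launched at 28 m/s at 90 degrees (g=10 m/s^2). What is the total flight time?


Given: v0 = 28 m/s, theta = 90 deg, g = 10 m/s^2
sin(90) = 1
Using T = 2*v0*sin(theta) / g
T = 2*28*1 / 10
T = 56 / 10
T = 28/5 s

28/5 s


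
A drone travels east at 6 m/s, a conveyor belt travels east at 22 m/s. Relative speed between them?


Given: v_A = 6 m/s east, v_B = 22 m/s east
Both move in the same direction; relative speed = |v_A - v_B|
|6 - 22| = |-16|
= 16 m/s

16 m/s


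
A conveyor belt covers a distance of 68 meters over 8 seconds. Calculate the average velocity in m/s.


Given: distance d = 68 m, time t = 8 s
Using v = d / t
v = 68 / 8
v = 17/2 m/s

17/2 m/s


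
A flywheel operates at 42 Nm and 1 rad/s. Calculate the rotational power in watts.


Given: tau = 42 Nm, omega = 1 rad/s
Using P = tau * omega
P = 42 * 1
P = 42 W

42 W


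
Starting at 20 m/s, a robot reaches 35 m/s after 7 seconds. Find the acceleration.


Given: initial velocity v0 = 20 m/s, final velocity v = 35 m/s, time t = 7 s
Using a = (v - v0) / t
a = (35 - 20) / 7
a = 15 / 7
a = 15/7 m/s^2

15/7 m/s^2


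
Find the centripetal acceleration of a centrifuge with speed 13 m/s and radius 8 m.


Given: v = 13 m/s, r = 8 m
Using a_c = v^2 / r
a_c = 13^2 / 8
a_c = 169 / 8
a_c = 169/8 m/s^2

169/8 m/s^2


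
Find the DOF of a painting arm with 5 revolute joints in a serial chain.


Given: serial robot with 5 revolute joints
DOF contribution per joint type: revolute=1, prismatic=1, spherical=3, fixed=0
DOF = 5*1
DOF = 5

5


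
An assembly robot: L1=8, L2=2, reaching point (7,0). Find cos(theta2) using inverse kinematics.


Given: L1 = 8, L2 = 2, target (x, y) = (7, 0)
Using cos(theta2) = (x^2 + y^2 - L1^2 - L2^2) / (2*L1*L2)
x^2 + y^2 = 7^2 + 0 = 49
L1^2 + L2^2 = 64 + 4 = 68
Numerator = 49 - 68 = -19
Denominator = 2*8*2 = 32
cos(theta2) = -19/32 = -19/32

-19/32


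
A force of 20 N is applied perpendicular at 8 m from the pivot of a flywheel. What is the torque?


Given: F = 20 N, r = 8 m, angle = 90 deg (perpendicular)
Using tau = F * r * sin(90)
sin(90) = 1
tau = 20 * 8 * 1
tau = 160 Nm

160 Nm


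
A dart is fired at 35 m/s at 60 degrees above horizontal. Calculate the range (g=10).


Given: v0 = 35 m/s, theta = 60 deg, g = 10 m/s^2
sin(2*60) = sin(120) = sqrt(3)/2
Using R = v0^2 * sin(2*theta) / g
R = 35^2 * (sqrt(3)/2) / 10
R = 1225 * sqrt(3) / 20
R = 245/4*sqrt(3) m

245/4*sqrt(3) m


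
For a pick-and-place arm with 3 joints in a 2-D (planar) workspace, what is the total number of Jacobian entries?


Given: task space dimension = 2, joints = 3
Jacobian is a 2 x 3 matrix
Total entries = rows * columns
Total = 2 * 3
Total = 6

6


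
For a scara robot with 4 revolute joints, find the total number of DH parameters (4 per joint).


Given: 4 joints, 4 DH parameters per joint (d, theta, a, alpha)
Total DH parameters = number_of_joints * 4
Total = 4 * 4
Total = 16

16


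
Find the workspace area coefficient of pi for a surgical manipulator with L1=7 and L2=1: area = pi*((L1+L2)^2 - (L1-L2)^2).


Given: L1 = 7, L2 = 1
(L1+L2)^2 = (8)^2 = 64
(L1-L2)^2 = (6)^2 = 36
Difference = 64 - 36 = 28
This equals 4*L1*L2 = 4*7*1 = 28
Workspace area = 28*pi

28


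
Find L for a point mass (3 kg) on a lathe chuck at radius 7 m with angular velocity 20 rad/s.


Given: m = 3 kg, r = 7 m, omega = 20 rad/s
For a point mass: I = m*r^2
I = 3*7^2 = 3*49 = 147
L = I*omega = 147*20
L = 2940 kg*m^2/s

2940 kg*m^2/s


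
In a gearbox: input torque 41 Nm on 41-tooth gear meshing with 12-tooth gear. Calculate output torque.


Given: N1 = 41, N2 = 12, T1 = 41 Nm
Using T2/T1 = N2/N1
T2 = T1 * N2 / N1
T2 = 41 * 12 / 41
T2 = 492 / 41
T2 = 12 Nm

12 Nm


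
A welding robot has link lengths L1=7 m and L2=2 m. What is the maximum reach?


Given: L1 = 7 m, L2 = 2 m
For a 2-link planar arm, max reach = L1 + L2 (fully extended)
Max reach = 7 + 2
Max reach = 9 m

9 m


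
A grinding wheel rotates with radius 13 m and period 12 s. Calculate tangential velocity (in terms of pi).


Given: radius r = 13 m, period T = 12 s
Using v = 2*pi*r / T
v = 2*pi*13 / 12
v = 26*pi / 12
v = 13/6*pi m/s

13/6*pi m/s


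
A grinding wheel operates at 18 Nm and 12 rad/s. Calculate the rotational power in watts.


Given: tau = 18 Nm, omega = 12 rad/s
Using P = tau * omega
P = 18 * 12
P = 216 W

216 W


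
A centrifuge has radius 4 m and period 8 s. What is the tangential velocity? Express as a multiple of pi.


Given: radius r = 4 m, period T = 8 s
Using v = 2*pi*r / T
v = 2*pi*4 / 8
v = 8*pi / 8
v = 1*pi m/s

1*pi m/s


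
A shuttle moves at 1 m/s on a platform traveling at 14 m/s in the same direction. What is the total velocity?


Given: object velocity = 1 m/s, platform velocity = 14 m/s (same direction)
Using classical velocity addition: v_total = v_object + v_platform
v_total = 1 + 14
v_total = 15 m/s

15 m/s


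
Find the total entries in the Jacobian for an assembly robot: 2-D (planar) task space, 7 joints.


Given: task space dimension = 2, joints = 7
Jacobian is a 2 x 7 matrix
Total entries = rows * columns
Total = 2 * 7
Total = 14

14


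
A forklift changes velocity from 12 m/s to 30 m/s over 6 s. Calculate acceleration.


Given: initial velocity v0 = 12 m/s, final velocity v = 30 m/s, time t = 6 s
Using a = (v - v0) / t
a = (30 - 12) / 6
a = 18 / 6
a = 3 m/s^2

3 m/s^2


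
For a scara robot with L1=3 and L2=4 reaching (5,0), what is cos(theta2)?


Given: L1 = 3, L2 = 4, target (x, y) = (5, 0)
Using cos(theta2) = (x^2 + y^2 - L1^2 - L2^2) / (2*L1*L2)
x^2 + y^2 = 5^2 + 0 = 25
L1^2 + L2^2 = 9 + 16 = 25
Numerator = 25 - 25 = 0
Denominator = 2*3*4 = 24
cos(theta2) = 0/24 = 0

0


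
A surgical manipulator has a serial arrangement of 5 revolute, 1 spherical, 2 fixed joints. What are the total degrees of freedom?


Given: serial robot with 5 revolute, 1 spherical, 2 fixed joints
DOF contribution per joint type: revolute=1, prismatic=1, spherical=3, fixed=0
DOF = 5*1 + 1*3 + 2*0
DOF = 8

8


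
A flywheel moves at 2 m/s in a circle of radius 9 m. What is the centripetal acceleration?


Given: v = 2 m/s, r = 9 m
Using a_c = v^2 / r
a_c = 2^2 / 9
a_c = 4 / 9
a_c = 4/9 m/s^2

4/9 m/s^2


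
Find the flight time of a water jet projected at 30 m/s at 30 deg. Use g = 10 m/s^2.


Given: v0 = 30 m/s, theta = 30 deg, g = 10 m/s^2
sin(30) = 1/2
Using T = 2*v0*sin(theta) / g
T = 2*30*1/2 / 10
T = 30 / 10
T = 3 s

3 s


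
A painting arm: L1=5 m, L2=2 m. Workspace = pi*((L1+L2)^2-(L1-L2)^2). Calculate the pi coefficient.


Given: L1 = 5, L2 = 2
(L1+L2)^2 = (7)^2 = 49
(L1-L2)^2 = (3)^2 = 9
Difference = 49 - 9 = 40
This equals 4*L1*L2 = 4*5*2 = 40
Workspace area = 40*pi

40


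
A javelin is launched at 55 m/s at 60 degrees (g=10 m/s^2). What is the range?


Given: v0 = 55 m/s, theta = 60 deg, g = 10 m/s^2
sin(2*60) = sin(120) = sqrt(3)/2
Using R = v0^2 * sin(2*theta) / g
R = 55^2 * (sqrt(3)/2) / 10
R = 3025 * sqrt(3) / 20
R = 605/4*sqrt(3) m

605/4*sqrt(3) m


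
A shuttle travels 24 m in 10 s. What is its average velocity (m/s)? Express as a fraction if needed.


Given: distance d = 24 m, time t = 10 s
Using v = d / t
v = 24 / 10
v = 12/5 m/s

12/5 m/s


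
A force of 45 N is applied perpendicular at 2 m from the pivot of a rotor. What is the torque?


Given: F = 45 N, r = 2 m, angle = 90 deg (perpendicular)
Using tau = F * r * sin(90)
sin(90) = 1
tau = 45 * 2 * 1
tau = 90 Nm

90 Nm


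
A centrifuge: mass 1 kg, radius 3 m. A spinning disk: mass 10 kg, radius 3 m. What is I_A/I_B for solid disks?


Given: M1=1 kg, R1=3 m, M2=10 kg, R2=3 m
For a disk: I = (1/2)*M*R^2, so I_A/I_B = (M1*R1^2)/(M2*R2^2)
M1*R1^2 = 1*9 = 9
M2*R2^2 = 10*9 = 90
I_A/I_B = 9/90 = 1/10

1/10


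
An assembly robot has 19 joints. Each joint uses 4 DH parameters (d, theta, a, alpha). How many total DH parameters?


Given: 19 joints, 4 DH parameters per joint (d, theta, a, alpha)
Total DH parameters = number_of_joints * 4
Total = 19 * 4
Total = 76

76


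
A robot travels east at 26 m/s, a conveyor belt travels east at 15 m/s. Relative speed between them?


Given: v_A = 26 m/s east, v_B = 15 m/s east
Both move in the same direction; relative speed = |v_A - v_B|
|26 - 15| = |11|
= 11 m/s

11 m/s


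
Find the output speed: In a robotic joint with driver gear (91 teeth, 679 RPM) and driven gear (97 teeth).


Given: N1 = 91 teeth, w1 = 679 RPM, N2 = 97 teeth
Using N1*w1 = N2*w2
w2 = N1*w1 / N2
w2 = 91*679 / 97
w2 = 61789 / 97
w2 = 637 RPM

637 RPM


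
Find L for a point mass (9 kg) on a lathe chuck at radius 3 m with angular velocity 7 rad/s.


Given: m = 9 kg, r = 3 m, omega = 7 rad/s
For a point mass: I = m*r^2
I = 9*3^2 = 9*9 = 81
L = I*omega = 81*7
L = 567 kg*m^2/s

567 kg*m^2/s


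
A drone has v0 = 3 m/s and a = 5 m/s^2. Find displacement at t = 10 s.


Given: v0 = 3 m/s, a = 5 m/s^2, t = 10 s
Using s = v0*t + (1/2)*a*t^2
s = 3*10 + (1/2)*5*10^2
s = 30 + (1/2)*500
s = 30 + 250
s = 280

280 m


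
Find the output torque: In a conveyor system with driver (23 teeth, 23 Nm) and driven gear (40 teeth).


Given: N1 = 23, N2 = 40, T1 = 23 Nm
Using T2/T1 = N2/N1
T2 = T1 * N2 / N1
T2 = 23 * 40 / 23
T2 = 920 / 23
T2 = 40 Nm

40 Nm


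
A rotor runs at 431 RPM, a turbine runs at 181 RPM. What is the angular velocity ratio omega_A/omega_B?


Given: RPM_A = 431, RPM_B = 181
omega = 2*pi*RPM/60, so omega_A/omega_B = RPM_A / RPM_B
omega_A/omega_B = 431 / 181
omega_A/omega_B = 431/181

431/181


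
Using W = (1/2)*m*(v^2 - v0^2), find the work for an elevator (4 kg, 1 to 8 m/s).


Given: m = 4 kg, v0 = 1 m/s, v = 8 m/s
Using W = (1/2)*m*(v^2 - v0^2)
v^2 = 8^2 = 64
v0^2 = 1^2 = 1
v^2 - v0^2 = 64 - 1 = 63
W = (1/2)*4*63 = 126 J

126 J


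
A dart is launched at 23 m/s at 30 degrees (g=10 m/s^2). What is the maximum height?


Given: v0 = 23 m/s, theta = 30 deg, g = 10 m/s^2
sin^2(30) = 1/4
Using H = v0^2 * sin^2(theta) / (2*g)
H = 23^2 * 1/4 / (2*10)
H = 529 * 1/4 / 20
H = 529/4 / 20
H = 529/80 m

529/80 m


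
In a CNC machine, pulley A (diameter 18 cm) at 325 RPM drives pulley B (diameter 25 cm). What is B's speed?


Given: D1 = 18 cm, w1 = 325 RPM, D2 = 25 cm
Using D1*w1 = D2*w2
w2 = D1*w1 / D2
w2 = 18*325 / 25
w2 = 5850 / 25
w2 = 234 RPM

234 RPM


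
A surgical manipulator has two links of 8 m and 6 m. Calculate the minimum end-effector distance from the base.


Given: L1 = 8 m, L2 = 6 m
For a 2-link planar arm, min reach = |L1 - L2| (second link folded back)
Min reach = |8 - 6|
Min reach = 2 m

2 m


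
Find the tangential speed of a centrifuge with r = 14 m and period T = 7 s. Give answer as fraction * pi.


Given: radius r = 14 m, period T = 7 s
Using v = 2*pi*r / T
v = 2*pi*14 / 7
v = 28*pi / 7
v = 4*pi m/s

4*pi m/s


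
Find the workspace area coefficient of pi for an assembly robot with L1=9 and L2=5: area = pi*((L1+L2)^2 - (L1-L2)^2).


Given: L1 = 9, L2 = 5
(L1+L2)^2 = (14)^2 = 196
(L1-L2)^2 = (4)^2 = 16
Difference = 196 - 16 = 180
This equals 4*L1*L2 = 4*9*5 = 180
Workspace area = 180*pi

180


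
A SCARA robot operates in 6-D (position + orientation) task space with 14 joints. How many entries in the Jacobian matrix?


Given: task space dimension = 6, joints = 14
Jacobian is a 6 x 14 matrix
Total entries = rows * columns
Total = 6 * 14
Total = 84

84


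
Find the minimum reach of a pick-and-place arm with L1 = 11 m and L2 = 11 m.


Given: L1 = 11 m, L2 = 11 m
For a 2-link planar arm, min reach = |L1 - L2| (second link folded back)
Min reach = |11 - 11|
Min reach = 0 m

0 m


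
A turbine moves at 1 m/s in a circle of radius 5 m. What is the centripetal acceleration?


Given: v = 1 m/s, r = 5 m
Using a_c = v^2 / r
a_c = 1^2 / 5
a_c = 1 / 5
a_c = 1/5 m/s^2

1/5 m/s^2


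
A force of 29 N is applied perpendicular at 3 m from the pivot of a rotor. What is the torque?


Given: F = 29 N, r = 3 m, angle = 90 deg (perpendicular)
Using tau = F * r * sin(90)
sin(90) = 1
tau = 29 * 3 * 1
tau = 87 Nm

87 Nm


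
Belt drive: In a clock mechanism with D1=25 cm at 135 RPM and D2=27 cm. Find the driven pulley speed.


Given: D1 = 25 cm, w1 = 135 RPM, D2 = 27 cm
Using D1*w1 = D2*w2
w2 = D1*w1 / D2
w2 = 25*135 / 27
w2 = 3375 / 27
w2 = 125 RPM

125 RPM


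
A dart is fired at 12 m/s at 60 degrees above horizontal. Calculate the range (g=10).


Given: v0 = 12 m/s, theta = 60 deg, g = 10 m/s^2
sin(2*60) = sin(120) = sqrt(3)/2
Using R = v0^2 * sin(2*theta) / g
R = 12^2 * (sqrt(3)/2) / 10
R = 144 * sqrt(3) / 20
R = 36/5*sqrt(3) m

36/5*sqrt(3) m


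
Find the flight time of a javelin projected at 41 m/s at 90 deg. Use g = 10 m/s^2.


Given: v0 = 41 m/s, theta = 90 deg, g = 10 m/s^2
sin(90) = 1
Using T = 2*v0*sin(theta) / g
T = 2*41*1 / 10
T = 82 / 10
T = 41/5 s

41/5 s


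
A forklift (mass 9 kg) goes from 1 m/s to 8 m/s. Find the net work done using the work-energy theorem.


Given: m = 9 kg, v0 = 1 m/s, v = 8 m/s
Using W = (1/2)*m*(v^2 - v0^2)
v^2 = 8^2 = 64
v0^2 = 1^2 = 1
v^2 - v0^2 = 64 - 1 = 63
W = (1/2)*9*63 = 567/2 J

567/2 J
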